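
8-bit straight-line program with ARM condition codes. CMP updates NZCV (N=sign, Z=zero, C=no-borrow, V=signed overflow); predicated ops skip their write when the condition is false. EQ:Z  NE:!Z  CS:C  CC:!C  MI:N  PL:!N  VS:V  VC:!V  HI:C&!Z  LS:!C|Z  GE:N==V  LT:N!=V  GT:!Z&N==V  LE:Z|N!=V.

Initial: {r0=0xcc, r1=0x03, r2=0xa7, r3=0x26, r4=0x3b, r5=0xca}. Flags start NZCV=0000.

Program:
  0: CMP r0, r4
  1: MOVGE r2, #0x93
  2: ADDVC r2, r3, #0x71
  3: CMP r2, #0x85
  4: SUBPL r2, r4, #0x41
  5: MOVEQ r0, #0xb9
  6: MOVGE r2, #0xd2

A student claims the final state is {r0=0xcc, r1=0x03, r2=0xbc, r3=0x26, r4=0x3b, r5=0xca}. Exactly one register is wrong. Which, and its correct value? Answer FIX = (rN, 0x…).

0: ✓ CMP  NZCV=1010
1: · MOVGE
2: ✓ ADDVC  r2←0x97
3: ✓ CMP  NZCV=0010
4: ✓ SUBPL  r2←0xfa
5: · MOVEQ
6: ✓ MOVGE  r2←0xd2

FIX = (r2, 0xd2)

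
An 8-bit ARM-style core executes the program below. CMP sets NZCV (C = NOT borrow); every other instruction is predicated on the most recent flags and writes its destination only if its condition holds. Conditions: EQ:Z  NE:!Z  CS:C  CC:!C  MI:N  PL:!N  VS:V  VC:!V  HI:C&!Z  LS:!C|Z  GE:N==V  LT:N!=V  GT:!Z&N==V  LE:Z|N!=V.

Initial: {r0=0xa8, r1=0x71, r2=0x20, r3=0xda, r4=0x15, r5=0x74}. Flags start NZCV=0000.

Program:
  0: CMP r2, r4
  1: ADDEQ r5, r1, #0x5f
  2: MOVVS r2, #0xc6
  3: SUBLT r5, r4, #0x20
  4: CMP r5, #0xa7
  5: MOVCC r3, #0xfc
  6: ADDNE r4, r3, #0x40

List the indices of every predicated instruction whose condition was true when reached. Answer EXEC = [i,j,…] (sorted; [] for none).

0: ✓ CMP  NZCV=0010
1: · ADDEQ
2: · MOVVS
3: · SUBLT
4: ✓ CMP  NZCV=1001
5: ✓ MOVCC  r3←0xfc
6: ✓ ADDNE  r4←0x3c

EXEC = [5,6]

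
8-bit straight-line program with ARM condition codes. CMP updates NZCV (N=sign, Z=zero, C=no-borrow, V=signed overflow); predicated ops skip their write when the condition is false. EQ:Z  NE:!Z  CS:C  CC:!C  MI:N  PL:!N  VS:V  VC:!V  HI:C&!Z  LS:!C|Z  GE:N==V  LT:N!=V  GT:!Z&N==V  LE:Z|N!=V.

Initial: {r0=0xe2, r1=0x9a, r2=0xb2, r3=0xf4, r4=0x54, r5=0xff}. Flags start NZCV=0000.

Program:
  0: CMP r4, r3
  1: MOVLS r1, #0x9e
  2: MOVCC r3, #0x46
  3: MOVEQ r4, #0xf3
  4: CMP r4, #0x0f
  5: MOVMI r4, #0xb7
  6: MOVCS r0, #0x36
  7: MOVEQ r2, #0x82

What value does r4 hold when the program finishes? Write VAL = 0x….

VAL = 0x54

0: ✓ CMP  NZCV=0000
1: ✓ MOVLS  r1←0x9e
2: ✓ MOVCC  r3←0x46
3: · MOVEQ
4: ✓ CMP  NZCV=0010
5: · MOVMI
6: ✓ MOVCS  r0←0x36
7: · MOVEQ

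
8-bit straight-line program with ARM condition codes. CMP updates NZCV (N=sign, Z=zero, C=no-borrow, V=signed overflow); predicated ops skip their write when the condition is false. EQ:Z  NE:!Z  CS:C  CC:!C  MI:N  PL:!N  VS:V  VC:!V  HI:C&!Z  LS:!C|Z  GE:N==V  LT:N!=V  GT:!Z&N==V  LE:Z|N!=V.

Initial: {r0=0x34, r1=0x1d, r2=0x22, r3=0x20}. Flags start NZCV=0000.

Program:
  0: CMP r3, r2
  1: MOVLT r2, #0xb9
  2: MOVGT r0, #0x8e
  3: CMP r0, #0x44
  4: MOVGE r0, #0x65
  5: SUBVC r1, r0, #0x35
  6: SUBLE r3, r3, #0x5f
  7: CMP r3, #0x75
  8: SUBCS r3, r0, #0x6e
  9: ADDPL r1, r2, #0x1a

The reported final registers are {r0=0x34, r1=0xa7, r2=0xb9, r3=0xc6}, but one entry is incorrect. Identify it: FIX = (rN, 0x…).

[0] flags=1000 → (cmp)
[1] flags=1000 LT?T → r2=0xb9
[2] flags=1000 GT?F → skip
[3] flags=1000 → (cmp)
[4] flags=1000 GE?F → skip
[5] flags=1000 VC?T → r1=0xff
[6] flags=1000 LE?T → r3=0xc1
[7] flags=0011 → (cmp)
[8] flags=0011 CS?T → r3=0xc6
[9] flags=0011 PL?T → r1=0xd3

FIX = (r1, 0xd3)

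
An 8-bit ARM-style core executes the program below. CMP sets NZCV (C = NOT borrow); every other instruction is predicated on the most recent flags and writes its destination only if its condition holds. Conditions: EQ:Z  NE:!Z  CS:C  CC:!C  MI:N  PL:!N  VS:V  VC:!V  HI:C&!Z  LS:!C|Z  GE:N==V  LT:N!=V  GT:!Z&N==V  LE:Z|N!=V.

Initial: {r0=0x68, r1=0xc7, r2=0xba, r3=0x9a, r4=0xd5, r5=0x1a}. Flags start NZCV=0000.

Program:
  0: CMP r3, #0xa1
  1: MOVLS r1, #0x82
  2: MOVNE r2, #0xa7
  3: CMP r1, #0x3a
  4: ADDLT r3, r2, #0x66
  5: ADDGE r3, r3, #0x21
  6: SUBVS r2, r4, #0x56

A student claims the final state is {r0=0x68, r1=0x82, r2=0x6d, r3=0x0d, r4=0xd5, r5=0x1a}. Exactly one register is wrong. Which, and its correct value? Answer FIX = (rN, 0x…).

0: ✓ CMP  NZCV=1000
1: ✓ MOVLS  r1←0x82
2: ✓ MOVNE  r2←0xa7
3: ✓ CMP  NZCV=0011
4: ✓ ADDLT  r3←0x0d
5: · ADDGE
6: ✓ SUBVS  r2←0x7f

FIX = (r2, 0x7f)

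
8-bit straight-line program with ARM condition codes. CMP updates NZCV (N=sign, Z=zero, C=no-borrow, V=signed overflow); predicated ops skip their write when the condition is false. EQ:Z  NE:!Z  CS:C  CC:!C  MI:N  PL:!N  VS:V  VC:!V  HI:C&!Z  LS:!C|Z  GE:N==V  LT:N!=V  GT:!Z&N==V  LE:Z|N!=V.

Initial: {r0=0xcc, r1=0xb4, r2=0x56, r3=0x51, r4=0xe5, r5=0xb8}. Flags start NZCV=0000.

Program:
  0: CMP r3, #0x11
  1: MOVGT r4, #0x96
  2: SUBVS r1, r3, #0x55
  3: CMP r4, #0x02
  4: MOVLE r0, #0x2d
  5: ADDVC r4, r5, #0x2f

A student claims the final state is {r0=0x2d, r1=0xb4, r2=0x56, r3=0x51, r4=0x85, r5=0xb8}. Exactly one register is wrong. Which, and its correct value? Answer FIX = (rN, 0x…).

0: ✓ CMP  NZCV=0010
1: ✓ MOVGT  r4←0x96
2: · SUBVS
3: ✓ CMP  NZCV=1010
4: ✓ MOVLE  r0←0x2d
5: ✓ ADDVC  r4←0xe7

FIX = (r4, 0xe7)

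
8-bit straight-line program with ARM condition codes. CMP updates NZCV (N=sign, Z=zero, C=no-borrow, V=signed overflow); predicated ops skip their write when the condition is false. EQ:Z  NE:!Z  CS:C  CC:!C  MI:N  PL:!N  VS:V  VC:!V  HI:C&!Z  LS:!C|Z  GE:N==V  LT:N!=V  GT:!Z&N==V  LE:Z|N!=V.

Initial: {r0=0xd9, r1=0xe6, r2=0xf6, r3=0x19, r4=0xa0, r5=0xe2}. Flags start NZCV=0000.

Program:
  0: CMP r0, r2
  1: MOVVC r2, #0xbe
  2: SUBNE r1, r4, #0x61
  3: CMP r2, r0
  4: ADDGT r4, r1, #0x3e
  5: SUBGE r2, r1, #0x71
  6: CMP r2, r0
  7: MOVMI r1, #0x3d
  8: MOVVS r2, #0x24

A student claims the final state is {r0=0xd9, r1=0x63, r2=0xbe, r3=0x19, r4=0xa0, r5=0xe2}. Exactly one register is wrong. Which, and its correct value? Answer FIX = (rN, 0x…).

FIX = (r1, 0x3d)

0: ✓ CMP  NZCV=1000
1: ✓ MOVVC  r2←0xbe
2: ✓ SUBNE  r1←0x3f
3: ✓ CMP  NZCV=1000
4: · ADDGT
5: · SUBGE
6: ✓ CMP  NZCV=1000
7: ✓ MOVMI  r1←0x3d
8: · MOVVS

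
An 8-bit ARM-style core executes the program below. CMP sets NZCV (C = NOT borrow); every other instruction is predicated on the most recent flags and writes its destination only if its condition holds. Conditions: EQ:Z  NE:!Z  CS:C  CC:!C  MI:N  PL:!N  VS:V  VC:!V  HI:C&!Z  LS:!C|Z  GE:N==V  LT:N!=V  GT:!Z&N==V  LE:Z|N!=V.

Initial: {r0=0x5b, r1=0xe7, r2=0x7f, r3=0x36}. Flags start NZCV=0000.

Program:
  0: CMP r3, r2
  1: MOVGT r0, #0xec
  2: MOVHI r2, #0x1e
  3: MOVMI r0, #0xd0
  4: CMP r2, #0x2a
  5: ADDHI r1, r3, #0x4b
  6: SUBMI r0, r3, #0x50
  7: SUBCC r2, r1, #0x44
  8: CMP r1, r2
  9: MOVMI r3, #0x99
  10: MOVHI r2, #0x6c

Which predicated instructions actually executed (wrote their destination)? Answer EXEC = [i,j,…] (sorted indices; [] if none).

EXEC = [3,5,10]

0: ✓ CMP  NZCV=1000
1: · MOVGT
2: · MOVHI
3: ✓ MOVMI  r0←0xd0
4: ✓ CMP  NZCV=0010
5: ✓ ADDHI  r1←0x81
6: · SUBMI
7: · SUBCC
8: ✓ CMP  NZCV=0011
9: · MOVMI
10: ✓ MOVHI  r2←0x6c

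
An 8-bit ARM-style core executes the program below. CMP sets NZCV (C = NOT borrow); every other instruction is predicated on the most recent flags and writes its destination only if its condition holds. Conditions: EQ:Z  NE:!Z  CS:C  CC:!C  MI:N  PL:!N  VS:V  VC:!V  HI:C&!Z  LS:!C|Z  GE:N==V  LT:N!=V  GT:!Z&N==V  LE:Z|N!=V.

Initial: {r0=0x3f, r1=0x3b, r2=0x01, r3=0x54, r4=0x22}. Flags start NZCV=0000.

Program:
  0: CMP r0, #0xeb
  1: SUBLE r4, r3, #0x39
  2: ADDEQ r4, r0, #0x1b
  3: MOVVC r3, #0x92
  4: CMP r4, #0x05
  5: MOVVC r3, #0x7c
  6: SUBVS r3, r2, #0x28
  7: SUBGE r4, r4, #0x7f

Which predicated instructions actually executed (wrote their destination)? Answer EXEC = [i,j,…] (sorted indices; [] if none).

[0] flags=0000 → (cmp)
[1] flags=0000 LE?F → skip
[2] flags=0000 EQ?F → skip
[3] flags=0000 VC?T → r3=0x92
[4] flags=0010 → (cmp)
[5] flags=0010 VC?T → r3=0x7c
[6] flags=0010 VS?F → skip
[7] flags=0010 GE?T → r4=0xa3

EXEC = [3,5,7]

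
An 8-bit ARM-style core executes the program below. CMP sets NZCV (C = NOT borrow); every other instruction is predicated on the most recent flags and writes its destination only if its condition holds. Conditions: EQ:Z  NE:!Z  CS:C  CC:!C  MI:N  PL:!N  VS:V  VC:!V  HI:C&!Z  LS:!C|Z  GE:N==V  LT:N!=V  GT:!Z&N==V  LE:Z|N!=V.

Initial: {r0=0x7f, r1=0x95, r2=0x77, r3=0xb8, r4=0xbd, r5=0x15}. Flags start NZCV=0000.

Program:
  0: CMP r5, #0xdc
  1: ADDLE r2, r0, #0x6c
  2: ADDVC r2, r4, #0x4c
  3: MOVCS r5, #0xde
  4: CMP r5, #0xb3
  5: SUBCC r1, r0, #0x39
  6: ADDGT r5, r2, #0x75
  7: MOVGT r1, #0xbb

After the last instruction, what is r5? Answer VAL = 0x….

0: ✓ CMP  NZCV=0000
1: · ADDLE
2: ✓ ADDVC  r2←0x09
3: · MOVCS
4: ✓ CMP  NZCV=0000
5: ✓ SUBCC  r1←0x46
6: ✓ ADDGT  r5←0x7e
7: ✓ MOVGT  r1←0xbb

VAL = 0x7e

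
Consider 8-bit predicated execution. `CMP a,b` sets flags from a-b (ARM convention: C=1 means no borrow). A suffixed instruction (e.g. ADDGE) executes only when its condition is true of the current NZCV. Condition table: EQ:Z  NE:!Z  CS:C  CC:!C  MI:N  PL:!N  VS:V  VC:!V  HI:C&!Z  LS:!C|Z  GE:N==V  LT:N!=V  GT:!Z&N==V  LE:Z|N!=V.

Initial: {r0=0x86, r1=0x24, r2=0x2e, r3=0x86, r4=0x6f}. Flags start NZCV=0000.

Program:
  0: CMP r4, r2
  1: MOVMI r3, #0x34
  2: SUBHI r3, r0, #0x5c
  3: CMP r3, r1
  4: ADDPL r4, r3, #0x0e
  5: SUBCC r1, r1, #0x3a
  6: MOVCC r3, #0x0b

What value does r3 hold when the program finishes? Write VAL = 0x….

[0] flags=0010 → (cmp)
[1] flags=0010 MI?F → skip
[2] flags=0010 HI?T → r3=0x2a
[3] flags=0010 → (cmp)
[4] flags=0010 PL?T → r4=0x38
[5] flags=0010 CC?F → skip
[6] flags=0010 CC?F → skip

VAL = 0x2a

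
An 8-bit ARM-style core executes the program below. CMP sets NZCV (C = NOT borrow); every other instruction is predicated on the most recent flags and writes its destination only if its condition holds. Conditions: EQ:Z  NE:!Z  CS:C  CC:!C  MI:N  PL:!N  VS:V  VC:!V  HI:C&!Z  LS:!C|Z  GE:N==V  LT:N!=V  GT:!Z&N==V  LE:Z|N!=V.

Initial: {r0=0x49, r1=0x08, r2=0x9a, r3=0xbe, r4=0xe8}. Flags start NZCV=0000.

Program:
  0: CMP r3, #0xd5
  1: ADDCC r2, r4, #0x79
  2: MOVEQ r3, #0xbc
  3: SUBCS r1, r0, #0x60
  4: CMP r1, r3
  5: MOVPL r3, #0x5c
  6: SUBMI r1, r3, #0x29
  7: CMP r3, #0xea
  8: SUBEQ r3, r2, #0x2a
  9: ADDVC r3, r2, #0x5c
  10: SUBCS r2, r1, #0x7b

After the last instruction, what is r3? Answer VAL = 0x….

0: ✓ CMP  NZCV=1000
1: ✓ ADDCC  r2←0x61
2: · MOVEQ
3: · SUBCS
4: ✓ CMP  NZCV=0000
5: ✓ MOVPL  r3←0x5c
6: · SUBMI
7: ✓ CMP  NZCV=0000
8: · SUBEQ
9: ✓ ADDVC  r3←0xbd
10: · SUBCS

VAL = 0xbd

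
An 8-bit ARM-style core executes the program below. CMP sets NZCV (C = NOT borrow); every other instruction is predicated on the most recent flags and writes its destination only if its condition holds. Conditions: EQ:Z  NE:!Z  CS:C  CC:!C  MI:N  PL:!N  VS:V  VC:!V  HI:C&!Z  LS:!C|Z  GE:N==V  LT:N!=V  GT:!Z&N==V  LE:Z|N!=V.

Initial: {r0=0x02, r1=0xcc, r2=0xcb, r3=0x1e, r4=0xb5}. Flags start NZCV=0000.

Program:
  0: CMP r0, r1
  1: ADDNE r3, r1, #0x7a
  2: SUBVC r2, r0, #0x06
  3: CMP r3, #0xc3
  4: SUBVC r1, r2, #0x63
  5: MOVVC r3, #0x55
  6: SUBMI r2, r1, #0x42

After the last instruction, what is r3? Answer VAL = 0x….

0: ✓ CMP  NZCV=0000
1: ✓ ADDNE  r3←0x46
2: ✓ SUBVC  r2←0xfc
3: ✓ CMP  NZCV=1001
4: · SUBVC
5: · MOVVC
6: ✓ SUBMI  r2←0x8a

VAL = 0x46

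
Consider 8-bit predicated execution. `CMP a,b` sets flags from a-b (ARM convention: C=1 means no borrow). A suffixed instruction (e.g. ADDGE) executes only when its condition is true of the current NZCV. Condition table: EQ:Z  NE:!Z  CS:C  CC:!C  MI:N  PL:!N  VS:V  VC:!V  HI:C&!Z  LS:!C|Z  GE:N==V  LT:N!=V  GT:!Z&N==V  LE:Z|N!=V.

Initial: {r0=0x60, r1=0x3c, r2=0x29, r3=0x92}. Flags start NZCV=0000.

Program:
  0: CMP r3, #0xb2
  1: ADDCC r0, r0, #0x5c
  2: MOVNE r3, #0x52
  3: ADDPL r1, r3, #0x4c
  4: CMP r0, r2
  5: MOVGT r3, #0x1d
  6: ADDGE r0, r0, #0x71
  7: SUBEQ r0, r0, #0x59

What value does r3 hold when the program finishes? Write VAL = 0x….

VAL = 0x52

[0] flags=1000 → (cmp)
[1] flags=1000 CC?T → r0=0xbc
[2] flags=1000 NE?T → r3=0x52
[3] flags=1000 PL?F → skip
[4] flags=1010 → (cmp)
[5] flags=1010 GT?F → skip
[6] flags=1010 GE?F → skip
[7] flags=1010 EQ?F → skip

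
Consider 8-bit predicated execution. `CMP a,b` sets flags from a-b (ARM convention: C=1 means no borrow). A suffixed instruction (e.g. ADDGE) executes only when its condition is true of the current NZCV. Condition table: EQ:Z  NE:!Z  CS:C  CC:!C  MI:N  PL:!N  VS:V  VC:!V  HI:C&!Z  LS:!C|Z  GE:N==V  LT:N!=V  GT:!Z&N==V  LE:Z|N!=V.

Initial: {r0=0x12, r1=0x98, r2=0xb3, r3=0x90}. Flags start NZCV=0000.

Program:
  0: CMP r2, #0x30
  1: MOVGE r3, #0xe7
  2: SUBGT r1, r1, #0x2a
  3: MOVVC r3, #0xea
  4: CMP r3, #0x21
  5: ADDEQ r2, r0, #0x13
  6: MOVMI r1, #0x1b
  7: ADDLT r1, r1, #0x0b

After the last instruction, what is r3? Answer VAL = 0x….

VAL = 0xea

0: ✓ CMP  NZCV=1010
1: · MOVGE
2: · SUBGT
3: ✓ MOVVC  r3←0xea
4: ✓ CMP  NZCV=1010
5: · ADDEQ
6: ✓ MOVMI  r1←0x1b
7: ✓ ADDLT  r1←0x26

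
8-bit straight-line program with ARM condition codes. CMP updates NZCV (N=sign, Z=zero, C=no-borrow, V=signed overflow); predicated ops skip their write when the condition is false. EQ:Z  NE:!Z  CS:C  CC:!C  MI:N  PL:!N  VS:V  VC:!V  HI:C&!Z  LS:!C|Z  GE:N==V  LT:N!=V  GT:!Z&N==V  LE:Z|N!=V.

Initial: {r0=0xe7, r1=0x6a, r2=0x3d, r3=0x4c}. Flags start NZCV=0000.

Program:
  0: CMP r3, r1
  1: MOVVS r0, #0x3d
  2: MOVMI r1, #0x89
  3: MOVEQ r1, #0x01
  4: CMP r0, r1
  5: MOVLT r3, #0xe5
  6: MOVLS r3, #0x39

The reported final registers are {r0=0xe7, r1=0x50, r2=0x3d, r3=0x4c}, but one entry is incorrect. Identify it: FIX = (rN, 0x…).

FIX = (r1, 0x89)

[0] flags=1000 → (cmp)
[1] flags=1000 VS?F → skip
[2] flags=1000 MI?T → r1=0x89
[3] flags=1000 EQ?F → skip
[4] flags=0010 → (cmp)
[5] flags=0010 LT?F → skip
[6] flags=0010 LS?F → skip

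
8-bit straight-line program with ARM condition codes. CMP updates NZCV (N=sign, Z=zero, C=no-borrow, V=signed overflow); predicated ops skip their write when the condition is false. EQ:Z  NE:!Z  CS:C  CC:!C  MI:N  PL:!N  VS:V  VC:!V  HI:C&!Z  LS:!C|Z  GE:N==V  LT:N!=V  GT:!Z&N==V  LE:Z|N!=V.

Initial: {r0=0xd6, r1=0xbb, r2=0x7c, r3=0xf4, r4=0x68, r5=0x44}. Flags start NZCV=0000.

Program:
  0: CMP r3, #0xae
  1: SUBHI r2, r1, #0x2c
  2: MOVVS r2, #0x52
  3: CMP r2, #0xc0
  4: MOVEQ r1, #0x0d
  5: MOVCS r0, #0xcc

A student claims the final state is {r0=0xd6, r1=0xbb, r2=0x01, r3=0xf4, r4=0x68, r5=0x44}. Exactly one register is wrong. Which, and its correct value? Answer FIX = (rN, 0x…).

FIX = (r2, 0x8f)

0: ✓ CMP  NZCV=0010
1: ✓ SUBHI  r2←0x8f
2: · MOVVS
3: ✓ CMP  NZCV=1000
4: · MOVEQ
5: · MOVCS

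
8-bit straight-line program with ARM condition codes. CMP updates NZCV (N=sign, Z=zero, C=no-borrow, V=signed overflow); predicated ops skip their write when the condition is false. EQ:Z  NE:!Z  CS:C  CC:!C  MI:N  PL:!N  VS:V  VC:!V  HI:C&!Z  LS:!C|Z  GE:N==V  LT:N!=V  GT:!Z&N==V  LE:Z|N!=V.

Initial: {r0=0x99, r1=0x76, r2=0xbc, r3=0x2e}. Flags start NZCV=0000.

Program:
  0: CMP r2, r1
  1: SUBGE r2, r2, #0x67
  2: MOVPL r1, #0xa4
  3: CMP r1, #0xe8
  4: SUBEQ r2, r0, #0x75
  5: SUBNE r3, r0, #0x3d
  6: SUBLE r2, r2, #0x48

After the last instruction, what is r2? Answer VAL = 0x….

0: ✓ CMP  NZCV=0011
1: · SUBGE
2: ✓ MOVPL  r1←0xa4
3: ✓ CMP  NZCV=1000
4: · SUBEQ
5: ✓ SUBNE  r3←0x5c
6: ✓ SUBLE  r2←0x74

VAL = 0x74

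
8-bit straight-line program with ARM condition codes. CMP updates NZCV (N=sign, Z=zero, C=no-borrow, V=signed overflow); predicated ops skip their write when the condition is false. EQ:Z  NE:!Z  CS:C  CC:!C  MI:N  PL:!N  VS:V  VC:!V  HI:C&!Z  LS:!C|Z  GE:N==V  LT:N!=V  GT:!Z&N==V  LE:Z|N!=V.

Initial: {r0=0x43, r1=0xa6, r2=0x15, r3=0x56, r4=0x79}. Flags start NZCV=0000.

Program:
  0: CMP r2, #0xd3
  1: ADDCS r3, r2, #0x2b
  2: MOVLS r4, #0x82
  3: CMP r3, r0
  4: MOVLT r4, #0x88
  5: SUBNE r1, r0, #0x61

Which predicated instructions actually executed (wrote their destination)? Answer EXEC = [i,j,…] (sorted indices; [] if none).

[0] flags=0000 → (cmp)
[1] flags=0000 CS?F → skip
[2] flags=0000 LS?T → r4=0x82
[3] flags=0010 → (cmp)
[4] flags=0010 LT?F → skip
[5] flags=0010 NE?T → r1=0xe2

EXEC = [2,5]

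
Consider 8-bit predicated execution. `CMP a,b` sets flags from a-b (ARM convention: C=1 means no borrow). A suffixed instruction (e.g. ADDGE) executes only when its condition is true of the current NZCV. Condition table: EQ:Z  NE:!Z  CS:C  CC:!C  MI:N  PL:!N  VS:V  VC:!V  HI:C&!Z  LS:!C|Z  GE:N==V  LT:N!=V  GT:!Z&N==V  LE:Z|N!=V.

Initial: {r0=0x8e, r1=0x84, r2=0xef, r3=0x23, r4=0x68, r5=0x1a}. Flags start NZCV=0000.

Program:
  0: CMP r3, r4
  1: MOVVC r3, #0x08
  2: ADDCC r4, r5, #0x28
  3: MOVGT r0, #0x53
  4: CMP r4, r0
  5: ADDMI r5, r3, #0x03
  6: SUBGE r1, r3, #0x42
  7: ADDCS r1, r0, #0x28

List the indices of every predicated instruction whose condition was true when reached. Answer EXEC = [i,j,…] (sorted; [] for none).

EXEC = [1,2,5,6]

[0] flags=1000 → (cmp)
[1] flags=1000 VC?T → r3=0x08
[2] flags=1000 CC?T → r4=0x42
[3] flags=1000 GT?F → skip
[4] flags=1001 → (cmp)
[5] flags=1001 MI?T → r5=0x0b
[6] flags=1001 GE?T → r1=0xc6
[7] flags=1001 CS?F → skip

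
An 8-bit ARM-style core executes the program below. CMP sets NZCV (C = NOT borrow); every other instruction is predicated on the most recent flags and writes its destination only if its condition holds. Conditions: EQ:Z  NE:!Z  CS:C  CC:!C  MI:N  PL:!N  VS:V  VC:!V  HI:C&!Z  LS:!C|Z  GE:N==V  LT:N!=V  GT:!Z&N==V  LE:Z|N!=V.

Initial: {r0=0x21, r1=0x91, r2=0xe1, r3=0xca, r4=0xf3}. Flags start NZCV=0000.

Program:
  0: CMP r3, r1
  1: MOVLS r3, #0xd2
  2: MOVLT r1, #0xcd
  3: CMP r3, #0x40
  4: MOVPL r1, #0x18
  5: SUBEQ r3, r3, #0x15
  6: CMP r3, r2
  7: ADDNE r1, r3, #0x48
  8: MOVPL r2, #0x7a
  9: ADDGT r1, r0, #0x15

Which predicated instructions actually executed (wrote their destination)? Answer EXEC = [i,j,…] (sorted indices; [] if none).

EXEC = [7]

[0] flags=0010 → (cmp)
[1] flags=0010 LS?F → skip
[2] flags=0010 LT?F → skip
[3] flags=1010 → (cmp)
[4] flags=1010 PL?F → skip
[5] flags=1010 EQ?F → skip
[6] flags=1000 → (cmp)
[7] flags=1000 NE?T → r1=0x12
[8] flags=1000 PL?F → skip
[9] flags=1000 GT?F → skip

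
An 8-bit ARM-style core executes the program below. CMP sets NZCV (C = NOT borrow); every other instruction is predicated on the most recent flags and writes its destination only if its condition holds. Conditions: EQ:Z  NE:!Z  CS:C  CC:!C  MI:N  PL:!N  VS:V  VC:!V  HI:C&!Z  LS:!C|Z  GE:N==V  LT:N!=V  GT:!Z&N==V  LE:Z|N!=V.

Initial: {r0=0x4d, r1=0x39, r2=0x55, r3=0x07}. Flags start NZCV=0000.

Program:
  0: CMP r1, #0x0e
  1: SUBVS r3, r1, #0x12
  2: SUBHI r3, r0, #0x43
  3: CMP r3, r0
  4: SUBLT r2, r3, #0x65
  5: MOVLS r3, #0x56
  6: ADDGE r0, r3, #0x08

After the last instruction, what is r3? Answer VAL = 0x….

VAL = 0x56

[0] flags=0010 → (cmp)
[1] flags=0010 VS?F → skip
[2] flags=0010 HI?T → r3=0x0a
[3] flags=1000 → (cmp)
[4] flags=1000 LT?T → r2=0xa5
[5] flags=1000 LS?T → r3=0x56
[6] flags=1000 GE?F → skip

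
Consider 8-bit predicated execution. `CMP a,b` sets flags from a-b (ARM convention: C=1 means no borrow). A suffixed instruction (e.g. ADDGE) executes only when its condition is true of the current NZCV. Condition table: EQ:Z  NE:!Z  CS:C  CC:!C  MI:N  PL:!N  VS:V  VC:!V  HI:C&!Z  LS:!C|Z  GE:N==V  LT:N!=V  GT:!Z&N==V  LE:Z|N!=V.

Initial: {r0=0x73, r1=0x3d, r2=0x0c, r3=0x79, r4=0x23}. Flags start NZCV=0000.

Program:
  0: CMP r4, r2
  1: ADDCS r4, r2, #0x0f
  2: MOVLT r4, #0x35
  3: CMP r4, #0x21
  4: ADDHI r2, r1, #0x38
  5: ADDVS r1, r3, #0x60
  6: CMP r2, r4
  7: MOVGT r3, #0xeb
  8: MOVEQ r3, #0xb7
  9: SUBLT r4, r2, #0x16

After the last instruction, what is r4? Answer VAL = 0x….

[0] flags=0010 → (cmp)
[1] flags=0010 CS?T → r4=0x1b
[2] flags=0010 LT?F → skip
[3] flags=1000 → (cmp)
[4] flags=1000 HI?F → skip
[5] flags=1000 VS?F → skip
[6] flags=1000 → (cmp)
[7] flags=1000 GT?F → skip
[8] flags=1000 EQ?F → skip
[9] flags=1000 LT?T → r4=0xf6

VAL = 0xf6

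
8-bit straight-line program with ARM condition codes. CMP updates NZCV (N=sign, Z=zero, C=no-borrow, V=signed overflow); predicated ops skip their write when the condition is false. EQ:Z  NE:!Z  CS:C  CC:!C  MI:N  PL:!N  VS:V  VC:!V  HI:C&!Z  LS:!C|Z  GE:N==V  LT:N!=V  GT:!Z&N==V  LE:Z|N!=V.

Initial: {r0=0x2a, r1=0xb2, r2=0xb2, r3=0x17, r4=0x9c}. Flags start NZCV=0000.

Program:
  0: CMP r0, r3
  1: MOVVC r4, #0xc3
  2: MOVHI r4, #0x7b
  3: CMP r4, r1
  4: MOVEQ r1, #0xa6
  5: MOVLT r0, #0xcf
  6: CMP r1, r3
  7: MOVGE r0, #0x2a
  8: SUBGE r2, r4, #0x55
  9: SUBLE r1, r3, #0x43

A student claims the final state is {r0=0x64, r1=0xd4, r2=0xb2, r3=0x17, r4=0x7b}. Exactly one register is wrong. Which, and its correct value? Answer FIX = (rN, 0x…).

FIX = (r0, 0x2a)

0: ✓ CMP  NZCV=0010
1: ✓ MOVVC  r4←0xc3
2: ✓ MOVHI  r4←0x7b
3: ✓ CMP  NZCV=1001
4: · MOVEQ
5: · MOVLT
6: ✓ CMP  NZCV=1010
7: · MOVGE
8: · SUBGE
9: ✓ SUBLE  r1←0xd4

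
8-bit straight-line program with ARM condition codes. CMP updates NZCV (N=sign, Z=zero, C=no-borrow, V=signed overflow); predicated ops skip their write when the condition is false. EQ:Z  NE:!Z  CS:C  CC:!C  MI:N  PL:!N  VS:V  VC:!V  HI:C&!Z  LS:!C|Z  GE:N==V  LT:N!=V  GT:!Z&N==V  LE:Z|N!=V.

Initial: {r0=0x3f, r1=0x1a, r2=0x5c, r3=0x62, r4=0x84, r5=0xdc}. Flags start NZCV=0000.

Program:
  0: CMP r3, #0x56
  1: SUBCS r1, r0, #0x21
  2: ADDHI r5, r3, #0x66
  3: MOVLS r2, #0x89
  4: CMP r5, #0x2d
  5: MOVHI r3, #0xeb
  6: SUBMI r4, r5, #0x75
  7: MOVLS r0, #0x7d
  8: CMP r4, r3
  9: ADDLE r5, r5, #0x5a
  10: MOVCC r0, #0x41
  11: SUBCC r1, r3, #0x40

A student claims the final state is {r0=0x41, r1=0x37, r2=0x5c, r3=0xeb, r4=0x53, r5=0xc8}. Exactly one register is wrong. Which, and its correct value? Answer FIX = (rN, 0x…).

FIX = (r1, 0xab)

[0] flags=0010 → (cmp)
[1] flags=0010 CS?T → r1=0x1e
[2] flags=0010 HI?T → r5=0xc8
[3] flags=0010 LS?F → skip
[4] flags=1010 → (cmp)
[5] flags=1010 HI?T → r3=0xeb
[6] flags=1010 MI?T → r4=0x53
[7] flags=1010 LS?F → skip
[8] flags=0000 → (cmp)
[9] flags=0000 LE?F → skip
[10] flags=0000 CC?T → r0=0x41
[11] flags=0000 CC?T → r1=0xab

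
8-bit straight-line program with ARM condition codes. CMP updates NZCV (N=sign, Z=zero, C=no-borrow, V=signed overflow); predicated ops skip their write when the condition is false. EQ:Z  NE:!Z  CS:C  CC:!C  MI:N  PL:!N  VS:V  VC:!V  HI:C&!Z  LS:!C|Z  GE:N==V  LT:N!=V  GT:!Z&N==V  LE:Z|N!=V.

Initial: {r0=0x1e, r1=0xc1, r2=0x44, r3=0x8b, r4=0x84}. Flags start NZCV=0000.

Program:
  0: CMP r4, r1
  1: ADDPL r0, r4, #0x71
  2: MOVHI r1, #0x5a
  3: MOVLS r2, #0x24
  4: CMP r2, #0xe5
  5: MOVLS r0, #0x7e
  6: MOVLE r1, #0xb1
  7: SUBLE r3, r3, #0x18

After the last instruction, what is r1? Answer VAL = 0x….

[0] flags=1000 → (cmp)
[1] flags=1000 PL?F → skip
[2] flags=1000 HI?F → skip
[3] flags=1000 LS?T → r2=0x24
[4] flags=0000 → (cmp)
[5] flags=0000 LS?T → r0=0x7e
[6] flags=0000 LE?F → skip
[7] flags=0000 LE?F → skip

VAL = 0xc1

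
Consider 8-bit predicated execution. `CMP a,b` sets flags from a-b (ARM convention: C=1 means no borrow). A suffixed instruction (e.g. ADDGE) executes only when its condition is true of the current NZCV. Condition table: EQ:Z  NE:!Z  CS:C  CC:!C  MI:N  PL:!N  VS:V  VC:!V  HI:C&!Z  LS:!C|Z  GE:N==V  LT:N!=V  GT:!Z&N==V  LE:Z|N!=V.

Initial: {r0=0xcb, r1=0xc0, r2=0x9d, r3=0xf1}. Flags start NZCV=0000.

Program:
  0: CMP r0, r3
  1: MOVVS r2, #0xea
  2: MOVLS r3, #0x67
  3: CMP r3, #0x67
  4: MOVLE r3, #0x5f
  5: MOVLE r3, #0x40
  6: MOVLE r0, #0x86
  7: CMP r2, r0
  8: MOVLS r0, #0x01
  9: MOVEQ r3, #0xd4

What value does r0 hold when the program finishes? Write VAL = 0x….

VAL = 0x86

0: ✓ CMP  NZCV=1000
1: · MOVVS
2: ✓ MOVLS  r3←0x67
3: ✓ CMP  NZCV=0110
4: ✓ MOVLE  r3←0x5f
5: ✓ MOVLE  r3←0x40
6: ✓ MOVLE  r0←0x86
7: ✓ CMP  NZCV=0010
8: · MOVLS
9: · MOVEQ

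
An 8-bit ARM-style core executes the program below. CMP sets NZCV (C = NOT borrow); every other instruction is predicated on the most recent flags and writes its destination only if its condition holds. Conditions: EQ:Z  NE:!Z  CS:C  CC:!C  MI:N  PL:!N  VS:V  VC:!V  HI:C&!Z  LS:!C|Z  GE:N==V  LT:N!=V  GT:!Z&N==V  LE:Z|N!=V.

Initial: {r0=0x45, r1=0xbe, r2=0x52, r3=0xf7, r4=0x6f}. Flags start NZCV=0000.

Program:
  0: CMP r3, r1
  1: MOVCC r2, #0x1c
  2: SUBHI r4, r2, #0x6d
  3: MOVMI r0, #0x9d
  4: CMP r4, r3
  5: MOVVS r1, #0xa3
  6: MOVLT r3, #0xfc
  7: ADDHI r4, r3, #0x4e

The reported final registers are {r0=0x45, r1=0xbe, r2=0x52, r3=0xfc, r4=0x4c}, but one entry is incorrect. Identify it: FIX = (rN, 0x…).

0: ✓ CMP  NZCV=0010
1: · MOVCC
2: ✓ SUBHI  r4←0xe5
3: · MOVMI
4: ✓ CMP  NZCV=1000
5: · MOVVS
6: ✓ MOVLT  r3←0xfc
7: · ADDHI

FIX = (r4, 0xe5)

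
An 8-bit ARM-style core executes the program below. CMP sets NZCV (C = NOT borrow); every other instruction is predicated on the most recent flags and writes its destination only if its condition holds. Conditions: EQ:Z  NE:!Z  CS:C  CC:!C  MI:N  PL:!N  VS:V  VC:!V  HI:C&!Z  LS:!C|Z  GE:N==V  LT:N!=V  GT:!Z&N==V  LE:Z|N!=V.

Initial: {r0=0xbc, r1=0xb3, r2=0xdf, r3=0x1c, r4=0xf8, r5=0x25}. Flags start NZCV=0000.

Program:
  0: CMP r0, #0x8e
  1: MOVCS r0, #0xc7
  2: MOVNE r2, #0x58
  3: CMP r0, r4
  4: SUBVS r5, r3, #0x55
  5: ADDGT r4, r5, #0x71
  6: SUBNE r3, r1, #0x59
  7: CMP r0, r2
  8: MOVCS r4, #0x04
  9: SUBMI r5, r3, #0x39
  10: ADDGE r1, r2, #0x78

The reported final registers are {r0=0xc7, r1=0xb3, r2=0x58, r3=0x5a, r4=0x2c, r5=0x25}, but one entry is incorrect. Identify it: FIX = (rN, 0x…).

FIX = (r4, 0x04)

[0] flags=0010 → (cmp)
[1] flags=0010 CS?T → r0=0xc7
[2] flags=0010 NE?T → r2=0x58
[3] flags=1000 → (cmp)
[4] flags=1000 VS?F → skip
[5] flags=1000 GT?F → skip
[6] flags=1000 NE?T → r3=0x5a
[7] flags=0011 → (cmp)
[8] flags=0011 CS?T → r4=0x04
[9] flags=0011 MI?F → skip
[10] flags=0011 GE?F → skip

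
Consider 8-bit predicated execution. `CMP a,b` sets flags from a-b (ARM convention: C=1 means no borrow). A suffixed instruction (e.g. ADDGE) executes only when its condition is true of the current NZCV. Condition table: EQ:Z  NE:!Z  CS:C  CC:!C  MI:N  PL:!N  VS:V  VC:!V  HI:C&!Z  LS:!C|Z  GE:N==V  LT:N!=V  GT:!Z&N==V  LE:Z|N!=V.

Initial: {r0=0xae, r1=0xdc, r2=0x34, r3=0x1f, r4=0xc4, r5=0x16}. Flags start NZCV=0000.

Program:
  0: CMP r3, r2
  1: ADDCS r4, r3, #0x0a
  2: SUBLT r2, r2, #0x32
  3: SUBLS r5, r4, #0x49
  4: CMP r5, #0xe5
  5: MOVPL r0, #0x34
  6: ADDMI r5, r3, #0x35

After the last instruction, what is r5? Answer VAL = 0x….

0: ✓ CMP  NZCV=1000
1: · ADDCS
2: ✓ SUBLT  r2←0x02
3: ✓ SUBLS  r5←0x7b
4: ✓ CMP  NZCV=1001
5: · MOVPL
6: ✓ ADDMI  r5←0x54

VAL = 0x54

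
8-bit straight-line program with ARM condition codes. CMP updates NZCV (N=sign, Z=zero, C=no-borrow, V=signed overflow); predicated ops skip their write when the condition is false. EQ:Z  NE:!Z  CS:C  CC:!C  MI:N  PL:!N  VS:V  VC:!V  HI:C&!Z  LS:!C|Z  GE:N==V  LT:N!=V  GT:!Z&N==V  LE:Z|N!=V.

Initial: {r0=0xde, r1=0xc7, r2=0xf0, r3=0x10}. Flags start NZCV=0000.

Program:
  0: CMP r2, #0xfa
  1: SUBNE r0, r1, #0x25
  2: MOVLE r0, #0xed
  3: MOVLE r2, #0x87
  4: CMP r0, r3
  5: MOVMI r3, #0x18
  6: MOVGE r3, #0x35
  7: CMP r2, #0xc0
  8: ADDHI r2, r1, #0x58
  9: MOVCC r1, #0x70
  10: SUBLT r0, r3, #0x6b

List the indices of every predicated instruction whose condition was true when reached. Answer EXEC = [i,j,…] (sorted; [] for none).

EXEC = [1,2,3,5,9,10]

0: ✓ CMP  NZCV=1000
1: ✓ SUBNE  r0←0xa2
2: ✓ MOVLE  r0←0xed
3: ✓ MOVLE  r2←0x87
4: ✓ CMP  NZCV=1010
5: ✓ MOVMI  r3←0x18
6: · MOVGE
7: ✓ CMP  NZCV=1000
8: · ADDHI
9: ✓ MOVCC  r1←0x70
10: ✓ SUBLT  r0←0xad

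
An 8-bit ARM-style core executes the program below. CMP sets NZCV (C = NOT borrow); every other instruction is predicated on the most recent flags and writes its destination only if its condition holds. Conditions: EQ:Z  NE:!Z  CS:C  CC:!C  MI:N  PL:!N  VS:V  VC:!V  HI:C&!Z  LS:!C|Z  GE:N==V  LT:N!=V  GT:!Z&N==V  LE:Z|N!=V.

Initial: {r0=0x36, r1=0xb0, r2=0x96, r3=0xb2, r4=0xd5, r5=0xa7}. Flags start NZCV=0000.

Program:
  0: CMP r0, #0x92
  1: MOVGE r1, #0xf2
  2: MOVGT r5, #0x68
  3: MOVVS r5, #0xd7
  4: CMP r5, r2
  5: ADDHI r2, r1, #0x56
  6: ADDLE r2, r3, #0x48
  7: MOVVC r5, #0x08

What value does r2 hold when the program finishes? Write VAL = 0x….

[0] flags=1001 → (cmp)
[1] flags=1001 GE?T → r1=0xf2
[2] flags=1001 GT?T → r5=0x68
[3] flags=1001 VS?T → r5=0xd7
[4] flags=0010 → (cmp)
[5] flags=0010 HI?T → r2=0x48
[6] flags=0010 LE?F → skip
[7] flags=0010 VC?T → r5=0x08

VAL = 0x48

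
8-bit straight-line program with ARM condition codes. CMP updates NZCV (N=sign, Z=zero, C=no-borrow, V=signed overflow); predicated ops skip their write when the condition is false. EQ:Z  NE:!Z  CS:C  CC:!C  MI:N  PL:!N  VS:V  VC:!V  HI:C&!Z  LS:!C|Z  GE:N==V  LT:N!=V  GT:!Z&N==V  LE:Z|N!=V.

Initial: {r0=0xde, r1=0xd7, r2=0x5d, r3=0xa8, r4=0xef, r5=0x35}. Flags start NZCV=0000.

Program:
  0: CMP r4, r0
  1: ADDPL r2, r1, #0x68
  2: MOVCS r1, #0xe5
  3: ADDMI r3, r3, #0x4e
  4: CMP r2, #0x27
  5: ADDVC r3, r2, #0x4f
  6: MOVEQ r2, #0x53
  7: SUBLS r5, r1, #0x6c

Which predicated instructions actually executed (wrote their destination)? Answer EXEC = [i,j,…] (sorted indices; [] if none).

[0] flags=0010 → (cmp)
[1] flags=0010 PL?T → r2=0x3f
[2] flags=0010 CS?T → r1=0xe5
[3] flags=0010 MI?F → skip
[4] flags=0010 → (cmp)
[5] flags=0010 VC?T → r3=0x8e
[6] flags=0010 EQ?F → skip
[7] flags=0010 LS?F → skip

EXEC = [1,2,5]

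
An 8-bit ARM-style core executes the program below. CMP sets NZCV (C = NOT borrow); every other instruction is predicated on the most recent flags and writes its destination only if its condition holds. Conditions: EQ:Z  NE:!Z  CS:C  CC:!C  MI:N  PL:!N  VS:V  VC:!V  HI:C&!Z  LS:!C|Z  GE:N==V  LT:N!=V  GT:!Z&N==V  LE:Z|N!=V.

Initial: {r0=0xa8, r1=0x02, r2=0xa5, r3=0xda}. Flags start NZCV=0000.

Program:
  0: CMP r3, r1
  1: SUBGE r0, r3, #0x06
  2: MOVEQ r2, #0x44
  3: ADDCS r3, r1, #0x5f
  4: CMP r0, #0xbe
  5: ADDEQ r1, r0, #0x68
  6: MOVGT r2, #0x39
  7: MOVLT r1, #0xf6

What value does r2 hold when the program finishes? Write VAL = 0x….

VAL = 0xa5

0: ✓ CMP  NZCV=1010
1: · SUBGE
2: · MOVEQ
3: ✓ ADDCS  r3←0x61
4: ✓ CMP  NZCV=1000
5: · ADDEQ
6: · MOVGT
7: ✓ MOVLT  r1←0xf6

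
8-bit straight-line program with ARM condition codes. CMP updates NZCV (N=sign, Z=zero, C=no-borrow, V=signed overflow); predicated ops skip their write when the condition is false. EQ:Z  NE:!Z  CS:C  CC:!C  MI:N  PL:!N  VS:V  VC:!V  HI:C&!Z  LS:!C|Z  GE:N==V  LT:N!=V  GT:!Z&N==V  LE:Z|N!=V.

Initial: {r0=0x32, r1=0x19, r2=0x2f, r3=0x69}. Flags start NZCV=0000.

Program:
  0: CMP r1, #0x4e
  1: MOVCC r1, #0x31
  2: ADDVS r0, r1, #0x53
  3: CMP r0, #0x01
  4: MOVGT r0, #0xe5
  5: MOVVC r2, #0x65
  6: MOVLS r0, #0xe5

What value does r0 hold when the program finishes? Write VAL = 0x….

[0] flags=1000 → (cmp)
[1] flags=1000 CC?T → r1=0x31
[2] flags=1000 VS?F → skip
[3] flags=0010 → (cmp)
[4] flags=0010 GT?T → r0=0xe5
[5] flags=0010 VC?T → r2=0x65
[6] flags=0010 LS?F → skip

VAL = 0xe5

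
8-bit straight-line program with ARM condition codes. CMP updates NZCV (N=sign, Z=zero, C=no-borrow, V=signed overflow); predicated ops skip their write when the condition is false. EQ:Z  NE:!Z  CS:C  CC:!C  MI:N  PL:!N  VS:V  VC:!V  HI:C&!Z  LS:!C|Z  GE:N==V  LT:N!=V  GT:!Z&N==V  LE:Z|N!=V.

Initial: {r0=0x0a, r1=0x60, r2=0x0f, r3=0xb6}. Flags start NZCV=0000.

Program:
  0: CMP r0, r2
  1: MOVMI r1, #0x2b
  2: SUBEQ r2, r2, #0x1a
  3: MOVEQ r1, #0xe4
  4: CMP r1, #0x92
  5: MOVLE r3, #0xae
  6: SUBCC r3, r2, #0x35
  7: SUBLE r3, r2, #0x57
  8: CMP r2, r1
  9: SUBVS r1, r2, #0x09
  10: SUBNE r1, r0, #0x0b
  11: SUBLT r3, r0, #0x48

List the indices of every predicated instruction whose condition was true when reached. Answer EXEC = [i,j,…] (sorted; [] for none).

EXEC = [1,6,10,11]

[0] flags=1000 → (cmp)
[1] flags=1000 MI?T → r1=0x2b
[2] flags=1000 EQ?F → skip
[3] flags=1000 EQ?F → skip
[4] flags=1001 → (cmp)
[5] flags=1001 LE?F → skip
[6] flags=1001 CC?T → r3=0xda
[7] flags=1001 LE?F → skip
[8] flags=1000 → (cmp)
[9] flags=1000 VS?F → skip
[10] flags=1000 NE?T → r1=0xff
[11] flags=1000 LT?T → r3=0xc2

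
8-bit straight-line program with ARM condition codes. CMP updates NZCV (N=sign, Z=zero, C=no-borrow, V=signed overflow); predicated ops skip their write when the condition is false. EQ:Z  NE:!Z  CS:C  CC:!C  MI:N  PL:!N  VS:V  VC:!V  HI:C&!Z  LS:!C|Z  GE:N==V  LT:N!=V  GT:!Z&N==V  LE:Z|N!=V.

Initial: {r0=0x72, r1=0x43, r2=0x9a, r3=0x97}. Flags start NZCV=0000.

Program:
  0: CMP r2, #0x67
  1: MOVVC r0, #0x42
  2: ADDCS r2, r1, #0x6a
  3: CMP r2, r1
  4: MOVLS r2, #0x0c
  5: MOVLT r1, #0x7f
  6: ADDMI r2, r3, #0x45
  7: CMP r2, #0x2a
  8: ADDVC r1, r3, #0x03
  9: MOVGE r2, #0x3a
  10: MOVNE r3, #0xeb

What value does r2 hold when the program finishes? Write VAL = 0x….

[0] flags=0011 → (cmp)
[1] flags=0011 VC?F → skip
[2] flags=0011 CS?T → r2=0xad
[3] flags=0011 → (cmp)
[4] flags=0011 LS?F → skip
[5] flags=0011 LT?T → r1=0x7f
[6] flags=0011 MI?F → skip
[7] flags=1010 → (cmp)
[8] flags=1010 VC?T → r1=0x9a
[9] flags=1010 GE?F → skip
[10] flags=1010 NE?T → r3=0xeb

VAL = 0xad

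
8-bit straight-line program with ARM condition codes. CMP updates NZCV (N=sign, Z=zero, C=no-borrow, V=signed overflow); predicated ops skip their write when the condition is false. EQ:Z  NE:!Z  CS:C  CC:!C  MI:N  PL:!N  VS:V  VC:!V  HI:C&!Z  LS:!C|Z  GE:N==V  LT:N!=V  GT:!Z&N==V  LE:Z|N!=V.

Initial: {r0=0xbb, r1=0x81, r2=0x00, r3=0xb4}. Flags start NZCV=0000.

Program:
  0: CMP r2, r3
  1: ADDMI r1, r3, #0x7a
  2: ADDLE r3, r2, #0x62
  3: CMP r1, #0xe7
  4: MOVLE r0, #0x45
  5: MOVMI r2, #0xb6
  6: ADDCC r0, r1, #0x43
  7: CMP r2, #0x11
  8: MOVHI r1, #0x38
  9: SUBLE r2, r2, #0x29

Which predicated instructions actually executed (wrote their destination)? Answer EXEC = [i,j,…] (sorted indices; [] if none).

0: ✓ CMP  NZCV=0000
1: · ADDMI
2: · ADDLE
3: ✓ CMP  NZCV=1000
4: ✓ MOVLE  r0←0x45
5: ✓ MOVMI  r2←0xb6
6: ✓ ADDCC  r0←0xc4
7: ✓ CMP  NZCV=1010
8: ✓ MOVHI  r1←0x38
9: ✓ SUBLE  r2←0x8d

EXEC = [4,5,6,8,9]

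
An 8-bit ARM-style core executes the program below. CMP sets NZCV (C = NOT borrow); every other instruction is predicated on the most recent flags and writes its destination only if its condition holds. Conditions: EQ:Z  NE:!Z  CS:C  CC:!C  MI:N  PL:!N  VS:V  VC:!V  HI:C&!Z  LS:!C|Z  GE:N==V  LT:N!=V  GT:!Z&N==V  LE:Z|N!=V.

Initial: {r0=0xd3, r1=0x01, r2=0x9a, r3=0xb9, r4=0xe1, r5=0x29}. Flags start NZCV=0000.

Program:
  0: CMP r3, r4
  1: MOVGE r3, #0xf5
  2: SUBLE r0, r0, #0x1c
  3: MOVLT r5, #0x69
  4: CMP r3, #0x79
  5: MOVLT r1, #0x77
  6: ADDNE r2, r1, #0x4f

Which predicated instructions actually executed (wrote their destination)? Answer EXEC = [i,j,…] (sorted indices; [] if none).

[0] flags=1000 → (cmp)
[1] flags=1000 GE?F → skip
[2] flags=1000 LE?T → r0=0xb7
[3] flags=1000 LT?T → r5=0x69
[4] flags=0011 → (cmp)
[5] flags=0011 LT?T → r1=0x77
[6] flags=0011 NE?T → r2=0xc6

EXEC = [2,3,5,6]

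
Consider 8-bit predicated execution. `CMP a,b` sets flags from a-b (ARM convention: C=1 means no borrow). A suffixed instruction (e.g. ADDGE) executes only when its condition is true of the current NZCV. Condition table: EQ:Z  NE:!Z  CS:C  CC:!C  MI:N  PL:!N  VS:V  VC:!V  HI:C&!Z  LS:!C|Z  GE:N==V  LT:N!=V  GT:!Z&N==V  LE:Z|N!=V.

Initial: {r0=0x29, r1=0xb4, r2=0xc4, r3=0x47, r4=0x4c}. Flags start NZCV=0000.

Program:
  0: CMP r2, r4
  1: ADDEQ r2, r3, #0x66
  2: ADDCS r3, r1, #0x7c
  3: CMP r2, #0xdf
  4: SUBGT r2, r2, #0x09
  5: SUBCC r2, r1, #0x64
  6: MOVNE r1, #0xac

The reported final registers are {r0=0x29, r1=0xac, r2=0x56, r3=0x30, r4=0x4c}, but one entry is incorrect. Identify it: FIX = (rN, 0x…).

FIX = (r2, 0x50)

[0] flags=0011 → (cmp)
[1] flags=0011 EQ?F → skip
[2] flags=0011 CS?T → r3=0x30
[3] flags=1000 → (cmp)
[4] flags=1000 GT?F → skip
[5] flags=1000 CC?T → r2=0x50
[6] flags=1000 NE?T → r1=0xac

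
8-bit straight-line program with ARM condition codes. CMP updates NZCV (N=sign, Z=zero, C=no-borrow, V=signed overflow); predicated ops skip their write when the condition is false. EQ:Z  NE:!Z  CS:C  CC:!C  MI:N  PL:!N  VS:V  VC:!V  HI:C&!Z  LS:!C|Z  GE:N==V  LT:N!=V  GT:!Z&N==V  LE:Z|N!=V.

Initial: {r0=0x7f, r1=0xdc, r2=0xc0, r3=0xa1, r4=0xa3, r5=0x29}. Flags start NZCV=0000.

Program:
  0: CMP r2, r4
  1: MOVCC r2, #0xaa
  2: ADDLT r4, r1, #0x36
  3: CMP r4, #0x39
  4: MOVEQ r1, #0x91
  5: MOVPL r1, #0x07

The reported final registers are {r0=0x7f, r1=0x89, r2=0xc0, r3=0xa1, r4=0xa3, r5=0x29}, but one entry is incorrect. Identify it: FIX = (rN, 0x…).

[0] flags=0010 → (cmp)
[1] flags=0010 CC?F → skip
[2] flags=0010 LT?F → skip
[3] flags=0011 → (cmp)
[4] flags=0011 EQ?F → skip
[5] flags=0011 PL?T → r1=0x07

FIX = (r1, 0x07)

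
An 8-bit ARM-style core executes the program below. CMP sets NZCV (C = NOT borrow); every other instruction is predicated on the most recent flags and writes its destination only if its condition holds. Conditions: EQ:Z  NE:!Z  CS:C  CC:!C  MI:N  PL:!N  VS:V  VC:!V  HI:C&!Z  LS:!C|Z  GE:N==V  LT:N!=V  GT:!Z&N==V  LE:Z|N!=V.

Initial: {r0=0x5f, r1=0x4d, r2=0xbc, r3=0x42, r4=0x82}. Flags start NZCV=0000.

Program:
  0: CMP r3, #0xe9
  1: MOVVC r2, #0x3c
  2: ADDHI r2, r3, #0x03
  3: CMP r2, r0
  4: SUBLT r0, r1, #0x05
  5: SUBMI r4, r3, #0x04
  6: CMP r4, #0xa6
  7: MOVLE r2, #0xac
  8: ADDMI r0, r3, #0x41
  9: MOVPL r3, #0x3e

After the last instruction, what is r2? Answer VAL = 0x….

VAL = 0x3c

0: ✓ CMP  NZCV=0000
1: ✓ MOVVC  r2←0x3c
2: · ADDHI
3: ✓ CMP  NZCV=1000
4: ✓ SUBLT  r0←0x48
5: ✓ SUBMI  r4←0x3e
6: ✓ CMP  NZCV=1001
7: · MOVLE
8: ✓ ADDMI  r0←0x83
9: · MOVPL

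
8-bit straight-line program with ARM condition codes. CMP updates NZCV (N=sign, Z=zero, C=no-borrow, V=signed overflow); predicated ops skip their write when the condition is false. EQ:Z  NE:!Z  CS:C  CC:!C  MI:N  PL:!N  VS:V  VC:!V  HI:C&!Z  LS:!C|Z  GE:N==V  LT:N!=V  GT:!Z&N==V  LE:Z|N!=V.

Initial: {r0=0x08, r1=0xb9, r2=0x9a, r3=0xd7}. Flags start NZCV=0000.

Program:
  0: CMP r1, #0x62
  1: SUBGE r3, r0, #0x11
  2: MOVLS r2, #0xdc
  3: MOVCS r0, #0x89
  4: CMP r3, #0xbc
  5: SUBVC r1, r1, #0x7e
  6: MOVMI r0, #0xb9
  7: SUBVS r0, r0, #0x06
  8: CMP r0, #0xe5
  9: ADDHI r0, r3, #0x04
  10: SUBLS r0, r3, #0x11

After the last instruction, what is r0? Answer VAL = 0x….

VAL = 0xc6

0: ✓ CMP  NZCV=0011
1: · SUBGE
2: · MOVLS
3: ✓ MOVCS  r0←0x89
4: ✓ CMP  NZCV=0010
5: ✓ SUBVC  r1←0x3b
6: · MOVMI
7: · SUBVS
8: ✓ CMP  NZCV=1000
9: · ADDHI
10: ✓ SUBLS  r0←0xc6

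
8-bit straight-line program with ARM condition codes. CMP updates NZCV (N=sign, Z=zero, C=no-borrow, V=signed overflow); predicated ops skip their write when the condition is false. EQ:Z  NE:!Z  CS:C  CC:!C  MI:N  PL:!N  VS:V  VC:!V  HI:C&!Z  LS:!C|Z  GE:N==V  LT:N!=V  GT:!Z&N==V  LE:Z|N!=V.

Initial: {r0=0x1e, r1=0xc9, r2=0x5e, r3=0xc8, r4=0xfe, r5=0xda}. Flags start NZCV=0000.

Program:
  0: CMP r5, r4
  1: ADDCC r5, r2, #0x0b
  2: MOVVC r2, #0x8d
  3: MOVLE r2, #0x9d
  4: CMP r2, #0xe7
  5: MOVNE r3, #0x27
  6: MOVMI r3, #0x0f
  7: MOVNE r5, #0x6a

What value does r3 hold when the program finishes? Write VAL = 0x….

VAL = 0x0f

0: ✓ CMP  NZCV=1000
1: ✓ ADDCC  r5←0x69
2: ✓ MOVVC  r2←0x8d
3: ✓ MOVLE  r2←0x9d
4: ✓ CMP  NZCV=1000
5: ✓ MOVNE  r3←0x27
6: ✓ MOVMI  r3←0x0f
7: ✓ MOVNE  r5←0x6a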